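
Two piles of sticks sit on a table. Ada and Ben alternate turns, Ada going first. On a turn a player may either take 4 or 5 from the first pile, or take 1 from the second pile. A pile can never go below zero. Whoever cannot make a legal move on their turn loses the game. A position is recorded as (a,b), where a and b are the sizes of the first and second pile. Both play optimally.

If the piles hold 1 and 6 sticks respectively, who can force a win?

Positions with no move are L. A position that does have a move is losing for the player to move precisely when every available move leads to a winning position for the opponent. Fill in the labels:
No move ever increases a pile, so every position that can arise here has a ≤ 1 and b ≤ 6; it is enough to label the cells with 0 ≤ a ≤ 1 and 0 ≤ b ≤ 6.
Every move lowers a or b (never raises either), so fill the grid row by row in increasing a, and left to right within a row: each cell's successors are then already labelled.
      b=0  b=1  b=2  b=3  b=4  b=5  b=6
a=0:    L    W    L    W    L    W    L
a=1:    L    W    L    W    L    W    L
Cells with no legal move (terminal, hence L): (0,0), (1,0).
The remaining L cells, each justified by listing all of its moves:
(0,2): L (sole option (0,1)(W) is W)
(0,4): L (sole option (0,3)(W) is W)
(0,6): L (sole option (0,5)(W) is W)
(1,2): L (sole option (1,1)(W) is W)
(1,4): L (sole option (1,3)(W) is W)
(1,6): L (sole option (1,5)(W) is W)
Every other cell has at least one move into one of the L cells above, so it is W.
The starting position (1,6) is L: whatever Ada does, the opponent receives a W position.

Ben wins.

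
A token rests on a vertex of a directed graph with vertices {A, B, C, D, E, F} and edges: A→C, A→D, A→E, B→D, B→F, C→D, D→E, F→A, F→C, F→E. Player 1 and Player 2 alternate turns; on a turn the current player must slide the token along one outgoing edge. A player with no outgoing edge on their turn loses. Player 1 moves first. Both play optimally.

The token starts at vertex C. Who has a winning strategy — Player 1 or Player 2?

Player 2 wins.

Positions with no move are L. A position that does have a move is losing for the player to move precisely when every available move leads to a winning position for the opponent. Fill in the labels:
Every edge goes from a vertex to one that appears earlier in the order E, D, C, A, F, B, so processing vertices in that order labels each vertex after all of its successors.
E: no outgoing edge → L
D: reaches L-position E → W
C: only reaches D(W), which is W → L
A: reaches L-position C → W
F: reaches L-position C → W
B: only reaches F(W), D(W), all W → L
Every move from C reaches a W position, so the mover loses.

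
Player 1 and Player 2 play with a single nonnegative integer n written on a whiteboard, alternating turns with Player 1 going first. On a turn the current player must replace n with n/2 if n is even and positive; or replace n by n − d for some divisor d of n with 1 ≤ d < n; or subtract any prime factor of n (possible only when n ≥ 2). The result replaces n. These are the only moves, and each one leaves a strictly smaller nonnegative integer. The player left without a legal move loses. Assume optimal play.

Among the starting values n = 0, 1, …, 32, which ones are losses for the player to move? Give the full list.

Compute win/loss labels from the base case upward. A position with no move is L. Any other position is W if it can reach an L in one move, else L.
n=0: no move → L
n=1: no move → L
n=2: can move to 0, which is L ⇒ W
n=3: can move to 0, which is L ⇒ W
n=4: moves to 2(W), 3(W); every one is W ⇒ L
n=5: can move to 0, which is L ⇒ W
n=6: can move to 4, which is L ⇒ W
n=7: can move to 0, which is L ⇒ W
n=8: can move to 4, which is L ⇒ W
n=9: moves to 6(W), 8(W); every one is W ⇒ L
n=10: can move to 9, which is L ⇒ W
n=11: can move to 0, which is L ⇒ W
n=12: can move to 9, which is L ⇒ W
n=13: can move to 0, which is L ⇒ W
n=14: moves to 7(W), 12(W), 13(W); every one is W ⇒ L
n=15: can move to 14, which is L ⇒ W
n=16: can move to 14, which is L ⇒ W
n=17: can move to 0, which is L ⇒ W
n=18: can move to 9, which is L ⇒ W
n=19: can move to 0, which is L ⇒ W
n=20: moves to 10(W), 15(W), 16(W), 18(W), 19(W); every one is W ⇒ L
n=21: can move to 14, which is L ⇒ W
n=22: can move to 20, which is L ⇒ W
n=23: can move to 0, which is L ⇒ W
n=24: can move to 20, which is L ⇒ W
n=25: can move to 20, which is L ⇒ W
n=26: moves to 13(W), 24(W), 25(W); every one is W ⇒ L
n=27: can move to 26, which is L ⇒ W
n=28: can move to 14, which is L ⇒ W
n=29: can move to 0, which is L ⇒ W
n=30: can move to 20, which is L ⇒ W
n=31: can move to 0, which is L ⇒ W
n=32: moves to 16(W), 24(W), 28(W), 30(W), 31(W); every one is W ⇒ L
Reading off the rows marked L gives the requested list; there are 8 such values of n.

0, 1, 4, 9, 14, 20, 26, 32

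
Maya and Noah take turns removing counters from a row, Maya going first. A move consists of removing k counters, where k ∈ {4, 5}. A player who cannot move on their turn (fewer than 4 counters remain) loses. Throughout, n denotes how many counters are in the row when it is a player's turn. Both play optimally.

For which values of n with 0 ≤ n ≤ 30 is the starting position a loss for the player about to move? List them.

0, 1, 2, 3, 9, 10, 11, 12, 18, 19, 20, 21, 27, 28, 29, 30

Build the W/L table. Terminal = L. A non-terminal position is W if it has a move to some L; otherwise it is L.
n=0: no move → L
n=1: no move → L
n=2: no move → L
n=3: no move → L
n=4: can move to 0, which is L ⇒ W
n=5: can move to 1, which is L ⇒ W
n=6: can move to 2, which is L ⇒ W
n=7: can move to 3, which is L ⇒ W
n=8: can move to 3, which is L ⇒ W
n=9: moves to 5(W), 4(W); every one is W ⇒ L
n=10: moves to 6(W), 5(W); every one is W ⇒ L
n=11: moves to 7(W), 6(W); every one is W ⇒ L
n=12: moves to 8(W), 7(W); every one is W ⇒ L
n=13: can move to 9, which is L ⇒ W
n=14: can move to 10, which is L ⇒ W
n=15: can move to 11, which is L ⇒ W
n=16: can move to 12, which is L ⇒ W
n=17: can move to 12, which is L ⇒ W
n=18: moves to 14(W), 13(W); every one is W ⇒ L
n=19: moves to 15(W), 14(W); every one is W ⇒ L
n=20: moves to 16(W), 15(W); every one is W ⇒ L
n=21: moves to 17(W), 16(W); every one is W ⇒ L
n=22: can move to 18, which is L ⇒ W
n=23: can move to 19, which is L ⇒ W
n=24: can move to 20, which is L ⇒ W
n=25: can move to 21, which is L ⇒ W
n=26: can move to 21, which is L ⇒ W
n=27: moves to 23(W), 22(W); every one is W ⇒ L
n=28: moves to 24(W), 23(W); every one is W ⇒ L
n=29: moves to 25(W), 24(W); every one is W ⇒ L
n=30: moves to 26(W), 25(W); every one is W ⇒ L
The losing starting values of n are exactly the entries labelled L in this table (16 of them).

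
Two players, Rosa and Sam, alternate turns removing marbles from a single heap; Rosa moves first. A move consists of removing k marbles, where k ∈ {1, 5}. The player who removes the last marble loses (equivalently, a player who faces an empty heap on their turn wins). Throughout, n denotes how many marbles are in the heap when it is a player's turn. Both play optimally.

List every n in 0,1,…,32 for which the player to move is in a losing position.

Classify positions by backward induction: terminal positions (no move available) are W. From any other position, the mover wins iff some move reaches an L.
n=0: no move; the opponent has just taken the last marble and therefore loses → W
n=1: the only move is to 0(W), a W ⇒ L
n=2: can move to 1, which is L ⇒ W
n=3: the only move is to 2(W), a W ⇒ L
n=4: can move to 3, which is L ⇒ W
n=5: moves to 4(W), 0(W); every one is W ⇒ L
n=6: can move to 5, which is L ⇒ W
n=7: moves to 6(W), 2(W); every one is W ⇒ L
n=8: can move to 7, which is L ⇒ W
n=9: moves to 8(W), 4(W); every one is W ⇒ L
n=10: can move to 9, which is L ⇒ W
n=11: moves to 10(W), 6(W); every one is W ⇒ L
n=12: can move to 11, which is L ⇒ W
n=13: moves to 12(W), 8(W); every one is W ⇒ L
n=14: can move to 13, which is L ⇒ W
n=15: moves to 14(W), 10(W); every one is W ⇒ L
n=16: can move to 15, which is L ⇒ W
n=17: moves to 16(W), 12(W); every one is W ⇒ L
n=18: can move to 17, which is L ⇒ W
n=19: moves to 18(W), 14(W); every one is W ⇒ L
n=20: can move to 19, which is L ⇒ W
n=21: moves to 20(W), 16(W); every one is W ⇒ L
n=22: can move to 21, which is L ⇒ W
n=23: moves to 22(W), 18(W); every one is W ⇒ L
n=24: can move to 23, which is L ⇒ W
n=25: moves to 24(W), 20(W); every one is W ⇒ L
n=26: can move to 25, which is L ⇒ W
n=27: moves to 26(W), 22(W); every one is W ⇒ L
n=28: can move to 27, which is L ⇒ W
n=29: moves to 28(W), 24(W); every one is W ⇒ L
n=30: can move to 29, which is L ⇒ W
n=31: moves to 30(W), 26(W); every one is W ⇒ L
n=32: can move to 31, which is L ⇒ W
The losing starting values of n are exactly the entries labelled L in this table (16 of them).

1, 3, 5, 7, 9, 11, 13, 15, 17, 19, 21, 23, 25, 27, 29, 31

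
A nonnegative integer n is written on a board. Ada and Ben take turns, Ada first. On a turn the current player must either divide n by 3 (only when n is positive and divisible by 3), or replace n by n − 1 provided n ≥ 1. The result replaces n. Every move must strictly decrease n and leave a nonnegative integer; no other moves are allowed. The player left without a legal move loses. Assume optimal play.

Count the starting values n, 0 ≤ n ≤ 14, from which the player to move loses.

7

Positions with no move are L. A position that does have a move is losing for the player to move precisely when every available move leads to a winning position for the opponent. Fill in the labels:
n=0: no move → L
n=1: reaches L-position 0 → W
n=2: only reaches 1(W), which is W → L
n=3: reaches L-position 2 → W
n=4: only reaches 3(W), which is W → L
n=5: reaches L-position 4 → W
n=6: reaches L-position 2 → W
n=7: only reaches 6(W), which is W → L
n=8: reaches L-position 7 → W
n=9: only reaches 3(W), 8(W), all W → L
n=10: reaches L-position 9 → W
n=11: only reaches 10(W), which is W → L
n=12: reaches L-position 4 → W
n=13: only reaches 12(W), which is W → L
n=14: reaches L-position 13 → W
L entries with 0 ≤ n ≤ 14: n = 0, 2, 4, 7, 9, 11, 13; that makes 7.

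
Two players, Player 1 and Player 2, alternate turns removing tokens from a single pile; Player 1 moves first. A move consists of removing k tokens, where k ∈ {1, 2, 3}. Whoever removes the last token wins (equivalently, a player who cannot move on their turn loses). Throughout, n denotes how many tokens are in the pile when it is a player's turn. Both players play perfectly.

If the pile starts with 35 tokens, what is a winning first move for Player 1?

Remove 3, leaving 32.

Positions with no move are L. A position that does have a move is losing for the player to move precisely when every available move leads to a winning position for the opponent. Fill in the labels:
n=0: no move → L
n=1: can move to 0, which is L ⇒ W
n=2: can move to 0, which is L ⇒ W
n=3: can move to 0, which is L ⇒ W
n=4: moves to 3(W), 2(W), 1(W); every one is W ⇒ L
n=5: can move to 4, which is L ⇒ W
n=6: can move to 4, which is L ⇒ W
n=7: can move to 4, which is L ⇒ W
n=8: moves to 7(W), 6(W), 5(W); every one is W ⇒ L
n=9: can move to 8, which is L ⇒ W
n=10: can move to 8, which is L ⇒ W
n=11: can move to 8, which is L ⇒ W
n=12: moves to 11(W), 10(W), 9(W); every one is W ⇒ L
n=13: can move to 12, which is L ⇒ W
n=14: can move to 12, which is L ⇒ W
n=15: can move to 12, which is L ⇒ W
n=16: moves to 15(W), 14(W), 13(W); every one is W ⇒ L
n=17: can move to 16, which is L ⇒ W
n=18: can move to 16, which is L ⇒ W
n=19: can move to 16, which is L ⇒ W
n=20: moves to 19(W), 18(W), 17(W); every one is W ⇒ L
n=21: can move to 20, which is L ⇒ W
n=22: can move to 20, which is L ⇒ W
n=23: can move to 20, which is L ⇒ W
n=24: moves to 23(W), 22(W), 21(W); every one is W ⇒ L
n=25: can move to 24, which is L ⇒ W
n=26: can move to 24, which is L ⇒ W
n=27: can move to 24, which is L ⇒ W
n=28: moves to 27(W), 26(W), 25(W); every one is W ⇒ L
n=29: can move to 28, which is L ⇒ W
n=30: can move to 28, which is L ⇒ W
n=31: can move to 28, which is L ⇒ W
n=32: moves to 31(W), 30(W), 29(W); every one is W ⇒ L
n=33: can move to 32, which is L ⇒ W
n=34: can move to 32, which is L ⇒ W
n=35: can move to 32, which is L ⇒ W
From 35, the L positions reachable in one move are: 32.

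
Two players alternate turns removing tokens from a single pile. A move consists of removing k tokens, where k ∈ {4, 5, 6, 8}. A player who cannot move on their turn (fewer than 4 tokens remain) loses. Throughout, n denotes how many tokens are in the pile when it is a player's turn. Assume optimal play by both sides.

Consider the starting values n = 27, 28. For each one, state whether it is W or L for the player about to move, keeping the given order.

Use the standard recursion: the mover loses at a terminal position; elsewhere, the mover wins exactly when some move hands the opponent an L position.
n=0: no move → L
n=1: no move → L
n=2: no move → L
n=3: no move → L
n=4: W (go to 0, an L position)
n=5: W (go to 1, an L position)
n=6: W (go to 2, an L position)
n=7: W (go to 3, an L position)
n=8: W (go to 3, an L position)
n=9: W (go to 3, an L position)
n=10: W (go to 2, an L position)
n=11: W (go to 3, an L position)
n=12: L (options 8(W), 7(W), 6(W), 4(W) are all W)
n=13: L (options 9(W), 8(W), 7(W), 5(W) are all W)
n=14: L (options 10(W), 9(W), 8(W), 6(W) are all W)
n=15: L (options 11(W), 10(W), 9(W), 7(W) are all W)
n=16: W (go to 12, an L position)
n=17: W (go to 13, an L position)
n=18: W (go to 14, an L position)
n=19: W (go to 15, an L position)
n=20: W (go to 15, an L position)
n=21: W (go to 15, an L position)
n=22: W (go to 14, an L position)
n=23: W (go to 15, an L position)
n=24: L (options 20(W), 19(W), 18(W), 16(W) are all W)
n=25: L (options 21(W), 20(W), 19(W), 17(W) are all W)
n=26: L (options 22(W), 21(W), 20(W), 18(W) are all W)
n=27: L (options 23(W), 22(W), 21(W), 19(W) are all W)
n=28: W (go to 24, an L position)

27: L, 28: W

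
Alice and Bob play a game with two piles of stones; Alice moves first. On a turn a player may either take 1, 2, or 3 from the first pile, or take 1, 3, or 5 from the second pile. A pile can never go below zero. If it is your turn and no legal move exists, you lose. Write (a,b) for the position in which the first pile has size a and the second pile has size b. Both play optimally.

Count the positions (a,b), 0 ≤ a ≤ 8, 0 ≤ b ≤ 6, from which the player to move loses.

Positions with no move are L. A position that does have a move is losing for the player to move precisely when every available move leads to a winning position for the opponent. Fill in the labels:
Every move lowers a or b (never raises either), so fill the grid row by row in increasing a, and left to right within a row: each cell's successors are then already labelled.
      b=0  b=1  b=2  b=3  b=4  b=5  b=6
a=0:    L    W    L    W    L    W    L
a=1:    W    L    W    L    W    L    W
a=2:    W    W    W    W    W    W    W
a=3:    W    W    W    W    W    W    W
a=4:    L    W    L    W    L    W    L
a=5:    W    L    W    L    W    L    W
a=6:    W    W    W    W    W    W    W
a=7:    W    W    W    W    W    W    W
a=8:    L    W    L    W    L    W    L
Cells with no legal move (terminal, hence L): (0,0).
The remaining L cells, each justified by listing all of its moves:
(0,2): only reaches (0,1)(W), which is W → L
(0,4): only reaches (0,3)(W), (0,1)(W), all W → L
(0,6): only reaches (0,5)(W), (0,3)(W), (0,1)(W), all W → L
(1,1): only reaches (0,1)(W), (1,0)(W), all W → L
(1,3): only reaches (0,3)(W), (1,2)(W), (1,0)(W), all W → L
(1,5): only reaches (0,5)(W), (1,4)(W), (1,2)(W), (1,0)(W), all W → L
(4,0): only reaches (3,0)(W), (2,0)(W), (1,0)(W), all W → L
(4,2): only reaches (3,2)(W), (2,2)(W), (1,2)(W), (4,1)(W), all W → L
(4,4): only reaches (3,4)(W), (2,4)(W), (1,4)(W), (4,3)(W), (4,1)(W), all W → L
(4,6): only reaches (3,6)(W), (2,6)(W), (1,6)(W), (4,5)(W), (4,3)(W), (4,1)(W), all W → L
(5,1): only reaches (4,1)(W), (3,1)(W), (2,1)(W), (5,0)(W), all W → L
(5,3): only reaches (4,3)(W), (3,3)(W), (2,3)(W), (5,2)(W), (5,0)(W), all W → L
(5,5): only reaches (4,5)(W), (3,5)(W), (2,5)(W), (5,4)(W), (5,2)(W), (5,0)(W), all W → L
(8,0): only reaches (7,0)(W), (6,0)(W), (5,0)(W), all W → L
(8,2): only reaches (7,2)(W), (6,2)(W), (5,2)(W), (8,1)(W), all W → L
(8,4): only reaches (7,4)(W), (6,4)(W), (5,4)(W), (8,3)(W), (8,1)(W), all W → L
(8,6): only reaches (7,6)(W), (6,6)(W), (5,6)(W), (8,5)(W), (8,3)(W), (8,1)(W), all W → L
Every other cell has at least one move into one of the L cells above, so it is W.
L cells per row: a=0: 4, a=1: 3, a=2: 0, a=3: 0, a=4: 4, a=5: 3, a=6: 0, a=7: 0, a=8: 4; total 18.

18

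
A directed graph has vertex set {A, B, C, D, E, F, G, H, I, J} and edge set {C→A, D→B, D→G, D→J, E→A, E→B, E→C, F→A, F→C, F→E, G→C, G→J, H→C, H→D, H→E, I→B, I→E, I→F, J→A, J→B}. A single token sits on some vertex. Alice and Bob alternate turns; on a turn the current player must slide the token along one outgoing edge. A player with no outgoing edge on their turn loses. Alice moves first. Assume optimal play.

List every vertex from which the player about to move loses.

A, B, G, H

Build the W/L table. Terminal = L. A non-terminal position is W if it has a move to some L; otherwise it is L.
Every edge goes from a vertex to one that appears earlier in the order A, B, J, C, E, G, F, D, H, I, so processing vertices in that order labels each vertex after all of its successors.
A: no outgoing edge → L
B: no outgoing edge → L
J: W (go to B, an L position)
C: W (go to A, an L position)
E: W (go to B, an L position)
G: L (options C(W), J(W) are all W)
F: W (go to A, an L position)
D: W (go to G, an L position)
H: L (options D(W), E(W), C(W) are all W)
I: W (go to B, an L position)
Reading off the rows marked L gives the requested list; there are 4 such vertices.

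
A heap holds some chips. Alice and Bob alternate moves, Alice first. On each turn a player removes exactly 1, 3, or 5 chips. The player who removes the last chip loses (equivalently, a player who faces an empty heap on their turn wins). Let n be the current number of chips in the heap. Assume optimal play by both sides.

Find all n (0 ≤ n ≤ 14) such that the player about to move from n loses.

1, 3, 5, 7, 9, 11, 13

Build the W/L table. Terminal = W. A non-terminal position is W if it has a move to some L; otherwise it is L.
n=0: no move; the opponent has just taken the last chip and therefore loses → W
n=1: L (sole option 0(W) is W)
n=2: W (go to 1, an L position)
n=3: L (options 2(W), 0(W) are all W)
n=4: W (go to 3, an L position)
n=5: L (options 4(W), 2(W), 0(W) are all W)
n=6: W (go to 5, an L position)
n=7: L (options 6(W), 4(W), 2(W) are all W)
n=8: W (go to 7, an L position)
n=9: L (options 8(W), 6(W), 4(W) are all W)
n=10: W (go to 9, an L position)
n=11: L (options 10(W), 8(W), 6(W) are all W)
n=12: W (go to 11, an L position)
n=13: L (options 12(W), 10(W), 8(W) are all W)
n=14: W (go to 13, an L position)
The losing starting values of n are exactly the entries labelled L in this table (7 of them).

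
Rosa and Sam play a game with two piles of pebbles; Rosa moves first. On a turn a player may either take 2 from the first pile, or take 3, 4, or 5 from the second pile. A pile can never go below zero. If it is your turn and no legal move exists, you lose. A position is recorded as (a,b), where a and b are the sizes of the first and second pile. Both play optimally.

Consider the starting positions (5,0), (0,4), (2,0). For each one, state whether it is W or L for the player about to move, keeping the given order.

Classify positions by backward induction: terminal positions (no move available) are L. From any other position, the mover wins iff some move reaches an L.
No move ever increases a pile, so every position that can arise here has a ≤ 5 and b ≤ 4; it is enough to label the cells with 0 ≤ a ≤ 5 and 0 ≤ b ≤ 4.
Every move lowers a or b (never raises either), so fill the grid row by row in increasing a, and left to right within a row: each cell's successors are then already labelled.
      b=0  b=1  b=2  b=3  b=4
a=0:    L    L    L    W    W
a=1:    L    L    L    W    W
a=2:    W    W    W    L    L
a=3:    W    W    W    L    L
a=4:    L    L    L    W    W
a=5:    L    L    L    W    W
Cells with no legal move (terminal, hence L): (0,0), (0,1), (0,2), (1,0), (1,1), (1,2).
The remaining L cells, each justified by listing all of its moves:
(2,3): →(0,3)(W), (2,0)(W) — all W, so L
(2,4): →(0,4)(W), (2,1)(W), (2,0)(W) — all W, so L
(3,3): →(1,3)(W), (3,0)(W) — all W, so L
(3,4): →(1,4)(W), (3,1)(W), (3,0)(W) — all W, so L
(4,0): →(2,0)(W) only, which is W, so L
(4,1): →(2,1)(W) only, which is W, so L
(4,2): →(2,2)(W) only, which is W, so L
(5,0): →(3,0)(W) only, which is W, so L
(5,1): →(3,1)(W) only, which is W, so L
(5,2): →(3,2)(W) only, which is W, so L
Every other cell has at least one move into one of the L cells above, so it is W.
(5,0): one of the L cells justified above, so L
(0,4): the move to (0,1) reaches an L cell, so W
(2,0): the move to (0,0) reaches an L cell, so W

(5,0): L, (0,4): W, (2,0): W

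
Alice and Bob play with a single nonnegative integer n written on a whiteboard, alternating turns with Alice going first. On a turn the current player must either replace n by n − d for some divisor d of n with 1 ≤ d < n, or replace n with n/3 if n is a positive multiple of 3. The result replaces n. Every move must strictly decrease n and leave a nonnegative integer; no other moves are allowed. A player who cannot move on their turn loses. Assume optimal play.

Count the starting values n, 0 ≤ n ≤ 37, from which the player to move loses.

Work bottom-up. With no move the player to move loses. Otherwise the position is W if at least one move leads to an L position for the opponent, and L if every move leads to a W.
n=0: no move → L
n=1: no move → L
n=2: can move to 1, which is L ⇒ W
n=3: can move to 1, which is L ⇒ W
n=4: moves to 2(W), 3(W); every one is W ⇒ L
n=5: can move to 4, which is L ⇒ W
n=6: can move to 4, which is L ⇒ W
n=7: the only move is to 6(W), a W ⇒ L
n=8: can move to 4, which is L ⇒ W
n=9: moves to 3(W), 6(W), 8(W); every one is W ⇒ L
n=10: can move to 9, which is L ⇒ W
n=11: the only move is to 10(W), a W ⇒ L
n=12: can move to 4, which is L ⇒ W
n=13: the only move is to 12(W), a W ⇒ L
n=14: can move to 7, which is L ⇒ W
n=15: moves to 5(W), 10(W), 12(W), 14(W); every one is W ⇒ L
n=16: can move to 15, which is L ⇒ W
n=17: the only move is to 16(W), a W ⇒ L
n=18: can move to 9, which is L ⇒ W
n=19: the only move is to 18(W), a W ⇒ L
n=20: can move to 15, which is L ⇒ W
n=21: can move to 7, which is L ⇒ W
n=22: can move to 11, which is L ⇒ W
n=23: the only move is to 22(W), a W ⇒ L
n=24: can move to 23, which is L ⇒ W
n=25: moves to 20(W), 24(W); every one is W ⇒ L
n=26: can move to 13, which is L ⇒ W
n=27: can move to 9, which is L ⇒ W
n=28: moves to 14(W), 21(W), 24(W), 26(W), 27(W); every one is W ⇒ L
n=29: can move to 28, which is L ⇒ W
n=30: can move to 15, which is L ⇒ W
n=31: the only move is to 30(W), a W ⇒ L
n=32: can move to 28, which is L ⇒ W
n=33: can move to 11, which is L ⇒ W
n=34: can move to 17, which is L ⇒ W
n=35: can move to 28, which is L ⇒ W
n=36: moves to 12(W), 18(W), 24(W), 27(W), 30(W), 32(W), 33(W), 34(W), 35(W); every one is W ⇒ L
n=37: can move to 36, which is L ⇒ W
L entries with 0 ≤ n ≤ 37: n = 0, 1, 4, 7, 9, 11, 13, 15, 17, 19, 23, 25, 28, 31, 36; that makes 15.

15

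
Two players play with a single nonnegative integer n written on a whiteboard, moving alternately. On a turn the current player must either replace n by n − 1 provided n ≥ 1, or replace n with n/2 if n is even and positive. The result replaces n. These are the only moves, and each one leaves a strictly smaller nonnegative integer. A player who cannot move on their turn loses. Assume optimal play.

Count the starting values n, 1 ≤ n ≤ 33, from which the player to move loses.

Label each position W (a win for the player to move) or L (a loss). A position with no legal move is L; any other position is W exactly when some move reaches an L, and L when every move reaches a W.
n=0: no move → L
n=1: W (go to 0, an L position)
n=2: L (sole option 1(W) is W)
n=3: W (go to 2, an L position)
n=4: W (go to 2, an L position)
n=5: L (sole option 4(W) is W)
n=6: W (go to 5, an L position)
n=7: L (sole option 6(W) is W)
n=8: W (go to 7, an L position)
n=9: L (sole option 8(W) is W)
n=10: W (go to 5, an L position)
n=11: L (sole option 10(W) is W)
n=12: W (go to 11, an L position)
n=13: L (sole option 12(W) is W)
n=14: W (go to 7, an L position)
n=15: L (sole option 14(W) is W)
n=16: W (go to 15, an L position)
n=17: L (sole option 16(W) is W)
n=18: W (go to 9, an L position)
n=19: L (sole option 18(W) is W)
n=20: W (go to 19, an L position)
n=21: L (sole option 20(W) is W)
n=22: W (go to 11, an L position)
n=23: L (sole option 22(W) is W)
n=24: W (go to 23, an L position)
n=25: L (sole option 24(W) is W)
n=26: W (go to 13, an L position)
n=27: L (sole option 26(W) is W)
n=28: W (go to 27, an L position)
n=29: L (sole option 28(W) is W)
n=30: W (go to 15, an L position)
n=31: L (sole option 30(W) is W)
n=32: W (go to 31, an L position)
n=33: L (sole option 32(W) is W)
L entries with 1 ≤ n ≤ 33 (n=0 is outside the asked range and is not counted): n = 2, 5, 7, 9, 11, 13, 15, 17, 19, 21, 23, 25, 27, 29, 31, 33; that makes 16.

16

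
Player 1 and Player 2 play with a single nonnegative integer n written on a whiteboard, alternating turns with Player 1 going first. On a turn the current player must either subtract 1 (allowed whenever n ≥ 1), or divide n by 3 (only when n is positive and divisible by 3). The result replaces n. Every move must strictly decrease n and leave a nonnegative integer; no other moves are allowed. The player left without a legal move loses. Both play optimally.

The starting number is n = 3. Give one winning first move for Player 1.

Move to 2.

Positions with no move are L. A position that does have a move is losing for the player to move precisely when every available move leads to a winning position for the opponent. Fill in the labels:
n=0: no move → L
n=1: can move to 0, which is L ⇒ W
n=2: the only move is to 1(W), a W ⇒ L
n=3: can move to 2, which is L ⇒ W
From 3, the L positions reachable in one move are: 2.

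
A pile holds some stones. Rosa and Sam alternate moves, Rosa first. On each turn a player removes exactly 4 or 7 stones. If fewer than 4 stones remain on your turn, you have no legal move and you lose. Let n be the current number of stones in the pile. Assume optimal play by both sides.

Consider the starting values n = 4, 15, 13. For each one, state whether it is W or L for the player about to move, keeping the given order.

Label each position W (a win for the player to move) or L (a loss). A position with no legal move is L; any other position is W exactly when some move reaches an L, and L when every move reaches a W.
n=0: no move → L
n=1: no move → L
n=2: no move → L
n=3: no move → L
n=4: →0(L), so W
n=5: →1(L), so W
n=6: →2(L), so W
n=7: →3(L), so W
n=8: →1(L), so W
n=9: →2(L), so W
n=10: →3(L), so W
n=11: →7(W), 4(W) — all W, so L
n=12: →8(W), 5(W) — all W, so L
n=13: →9(W), 6(W) — all W, so L
n=14: →10(W), 7(W) — all W, so L
n=15: →11(L), so W

4: W, 15: W, 13: L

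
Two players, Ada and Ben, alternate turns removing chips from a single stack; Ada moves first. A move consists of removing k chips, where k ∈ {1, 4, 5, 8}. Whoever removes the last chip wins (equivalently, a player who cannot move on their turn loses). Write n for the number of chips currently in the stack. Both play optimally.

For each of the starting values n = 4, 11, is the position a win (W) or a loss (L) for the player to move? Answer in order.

Build the W/L table. Terminal = L. A non-terminal position is W if it has a move to some L; otherwise it is L.
n=0: no move → L
n=1: can move to 0, which is L ⇒ W
n=2: the only move is to 1(W), a W ⇒ L
n=3: can move to 2, which is L ⇒ W
n=4: can move to 0, which is L ⇒ W
n=5: can move to 0, which is L ⇒ W
n=6: can move to 2, which is L ⇒ W
n=7: can move to 2, which is L ⇒ W
n=8: can move to 0, which is L ⇒ W
n=9: moves to 8(W), 5(W), 4(W), 1(W); every one is W ⇒ L
n=10: can move to 9, which is L ⇒ W
n=11: moves to 10(W), 7(W), 6(W), 3(W); every one is W ⇒ L

4: W, 11: L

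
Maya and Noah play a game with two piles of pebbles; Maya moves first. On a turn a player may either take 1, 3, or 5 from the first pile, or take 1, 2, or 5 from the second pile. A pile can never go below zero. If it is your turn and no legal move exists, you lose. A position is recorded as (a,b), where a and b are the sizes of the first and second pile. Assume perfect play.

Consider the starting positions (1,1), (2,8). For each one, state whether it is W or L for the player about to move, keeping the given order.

(1,1): L, (2,8): W

Classify positions by backward induction: terminal positions (no move available) are L. From any other position, the mover wins iff some move reaches an L.
No move ever increases a pile, so every position that can arise here has a ≤ 2 and b ≤ 8; it is enough to label the cells with 0 ≤ a ≤ 2 and 0 ≤ b ≤ 8.
Every move lowers a or b (never raises either), so fill the grid row by row in increasing a, and left to right within a row: each cell's successors are then already labelled.
      b=0  b=1  b=2  b=3  b=4  b=5  b=6  b=7  b=8
a=0:    L    W    W    L    W    W    L    W    W
a=1:    W    L    W    W    L    W    W    L    W
a=2:    L    W    W    L    W    W    L    W    W
Cells with no legal move (terminal, hence L): (0,0).
The remaining L cells, each justified by listing all of its moves:
(0,3): →(0,2)(W), (0,1)(W) — all W, so L
(0,6): →(0,5)(W), (0,4)(W), (0,1)(W) — all W, so L
(1,1): →(0,1)(W), (1,0)(W) — all W, so L
(1,4): →(0,4)(W), (1,3)(W), (1,2)(W) — all W, so L
(1,7): →(0,7)(W), (1,6)(W), (1,5)(W), (1,2)(W) — all W, so L
(2,0): →(1,0)(W) only, which is W, so L
(2,3): →(1,3)(W), (2,2)(W), (2,1)(W) — all W, so L
(2,6): →(1,6)(W), (2,5)(W), (2,4)(W), (2,1)(W) — all W, so L
Every other cell has at least one move into one of the L cells above, so it is W.
(1,1): one of the L cells justified above, so L
(2,8): the move to (2,6) reaches an L cell, so W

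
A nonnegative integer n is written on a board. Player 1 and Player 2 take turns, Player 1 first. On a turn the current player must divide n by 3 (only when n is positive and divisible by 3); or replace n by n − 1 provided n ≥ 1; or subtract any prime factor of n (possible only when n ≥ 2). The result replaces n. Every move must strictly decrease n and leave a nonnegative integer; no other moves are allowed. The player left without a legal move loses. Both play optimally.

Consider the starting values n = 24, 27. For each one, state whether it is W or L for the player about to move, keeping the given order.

24: W, 27: L

Use the standard recursion: the mover loses at a terminal position; elsewhere, the mover wins exactly when some move hands the opponent an L position.
n=0: no move → L
n=1: →0(L), so W
n=2: →0(L), so W
n=3: →0(L), so W
n=4: →2(W), 3(W) — all W, so L
n=5: →0(L), so W
n=6: →4(L), so W
n=7: →0(L), so W
n=8: →6(W), 7(W) — all W, so L
n=9: →8(L), so W
n=10: →8(L), so W
n=11: →0(L), so W
n=12: →4(L), so W
n=13: →0(L), so W
n=14: →7(W), 12(W), 13(W) — all W, so L
n=15: →14(L), so W
n=16: →14(L), so W
n=17: →0(L), so W
n=18: →6(W), 15(W), 16(W), 17(W) — all W, so L
n=19: →0(L), so W
n=20: →18(L), so W
n=21: →14(L), so W
n=22: →11(W), 20(W), 21(W) — all W, so L
n=23: →0(L), so W
n=24: →8(L), so W
n=25: →20(W), 24(W) — all W, so L
n=26: →25(L), so W
n=27: →9(W), 24(W), 26(W) — all W, so L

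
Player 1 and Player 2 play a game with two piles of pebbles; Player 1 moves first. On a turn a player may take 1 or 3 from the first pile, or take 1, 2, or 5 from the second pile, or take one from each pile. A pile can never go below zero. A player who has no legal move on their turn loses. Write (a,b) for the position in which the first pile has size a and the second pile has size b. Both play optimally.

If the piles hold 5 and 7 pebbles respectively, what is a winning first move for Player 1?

Move to (4,7).

Use the standard recursion: the mover loses at a terminal position; elsewhere, the mover wins exactly when some move hands the opponent an L position.
No move ever increases a pile, so every position that can arise here has a ≤ 5 and b ≤ 7; it is enough to label the cells with 0 ≤ a ≤ 5 and 0 ≤ b ≤ 7.
Every move lowers a or b (never raises either), so fill the grid row by row in increasing a, and left to right within a row: each cell's successors are then already labelled.
      b=0  b=1  b=2  b=3  b=4  b=5  b=6  b=7
a=0:    L    W    W    L    W    W    L    W
a=1:    W    W    L    W    W    L    W    W
a=2:    L    W    W    W    L    W    W    L
a=3:    W    W    L    W    W    W    W    W
a=4:    L    W    W    W    L    W    W    L
a=5:    W    W    L    W    W    W    L    W
Cells with no legal move (terminal, hence L): (0,0).
The remaining L cells, each justified by listing all of its moves:
(0,3): L (options (0,2)(W), (0,1)(W) are all W)
(0,6): L (options (0,5)(W), (0,4)(W), (0,1)(W) are all W)
(1,2): L (options (0,2)(W), (1,1)(W), (1,0)(W), (0,1)(W) are all W)
(1,5): L (options (0,5)(W), (1,4)(W), (1,3)(W), (1,0)(W), (0,4)(W) are all W)
(2,0): L (sole option (1,0)(W) is W)
(2,4): L (options (1,4)(W), (2,3)(W), (2,2)(W), (1,3)(W) are all W)
(2,7): L (options (1,7)(W), (2,6)(W), (2,5)(W), (2,2)(W), (1,6)(W) are all W)
(3,2): L (options (2,2)(W), (0,2)(W), (3,1)(W), (3,0)(W), (2,1)(W) are all W)
(4,0): L (options (3,0)(W), (1,0)(W) are all W)
(4,4): L (options (3,4)(W), (1,4)(W), (4,3)(W), (4,2)(W), (3,3)(W) are all W)
(4,7): L (options (3,7)(W), (1,7)(W), (4,6)(W), (4,5)(W), (4,2)(W), (3,6)(W) are all W)
(5,2): L (options (4,2)(W), (2,2)(W), (5,1)(W), (5,0)(W), (4,1)(W) are all W)
(5,6): L (options (4,6)(W), (2,6)(W), (5,5)(W), (5,4)(W), (5,1)(W), (4,5)(W) are all W)
Every other cell has at least one move into one of the L cells above, so it is W.
From (5,7), the L positions reachable in one move are: (4,7), (2,7), (5,6), (5,2). Any move reaching one of these is winning.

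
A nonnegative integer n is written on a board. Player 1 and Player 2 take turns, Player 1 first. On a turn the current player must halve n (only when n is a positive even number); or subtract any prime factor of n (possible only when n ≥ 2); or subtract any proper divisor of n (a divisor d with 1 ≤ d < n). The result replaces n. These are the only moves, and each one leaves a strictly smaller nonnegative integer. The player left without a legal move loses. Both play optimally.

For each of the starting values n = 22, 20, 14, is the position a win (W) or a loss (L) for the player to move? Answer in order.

Work bottom-up. With no move the player to move loses. Otherwise the position is W if at least one move leads to an L position for the opponent, and L if every move leads to a W.
n=0: no move → L
n=1: no move → L
n=2: can move to 0, which is L ⇒ W
n=3: can move to 0, which is L ⇒ W
n=4: moves to 2(W), 3(W); every one is W ⇒ L
n=5: can move to 0, which is L ⇒ W
n=6: can move to 4, which is L ⇒ W
n=7: can move to 0, which is L ⇒ W
n=8: can move to 4, which is L ⇒ W
n=9: moves to 6(W), 8(W); every one is W ⇒ L
n=10: can move to 9, which is L ⇒ W
n=11: can move to 0, which is L ⇒ W
n=12: can move to 9, which is L ⇒ W
n=13: can move to 0, which is L ⇒ W
n=14: moves to 7(W), 12(W), 13(W); every one is W ⇒ L
n=15: can move to 14, which is L ⇒ W
n=16: can move to 14, which is L ⇒ W
n=17: can move to 0, which is L ⇒ W
n=18: can move to 9, which is L ⇒ W
n=19: can move to 0, which is L ⇒ W
n=20: moves to 10(W), 15(W), 16(W), 18(W), 19(W); every one is W ⇒ L
n=21: can move to 14, which is L ⇒ W
n=22: can move to 20, which is L ⇒ W

22: W, 20: L, 14: L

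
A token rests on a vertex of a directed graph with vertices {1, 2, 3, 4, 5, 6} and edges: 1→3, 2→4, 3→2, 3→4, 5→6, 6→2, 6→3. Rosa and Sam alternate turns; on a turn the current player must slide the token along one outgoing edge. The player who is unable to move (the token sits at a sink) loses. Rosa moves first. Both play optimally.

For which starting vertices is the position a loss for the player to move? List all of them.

1, 4, 6

Work bottom-up. With no move the player to move loses. Otherwise the position is W if at least one move leads to an L position for the opponent, and L if every move leads to a W.
Every edge goes from a vertex to one that appears earlier in the order 4, 2, 3, 6, 1, 5, so processing vertices in that order labels each vertex after all of its successors.
4: no outgoing edge → L
2: →4(L), so W
3: →4(L), so W
6: →3(W), 2(W) — all W, so L
1: →3(W) only, which is W, so L
5: →6(L), so W
The losing starting vertices are exactly the entries labelled L in this table (3 of them).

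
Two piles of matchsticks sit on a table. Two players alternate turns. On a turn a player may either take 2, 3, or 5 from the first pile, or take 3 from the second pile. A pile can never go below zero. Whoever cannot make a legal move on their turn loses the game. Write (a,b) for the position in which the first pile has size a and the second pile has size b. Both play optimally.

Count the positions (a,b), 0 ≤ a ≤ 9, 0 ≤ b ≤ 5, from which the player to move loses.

Work bottom-up. With no move the player to move loses. Otherwise the position is W if at least one move leads to an L position for the opponent, and L if every move leads to a W.
Every move lowers a or b (never raises either), so fill the grid row by row in increasing a, and left to right within a row: each cell's successors are then already labelled.
      b=0  b=1  b=2  b=3  b=4  b=5
a=0:    L    L    L    W    W    W
a=1:    L    L    L    W    W    W
a=2:    W    W    W    L    L    L
a=3:    W    W    W    L    L    L
a=4:    W    W    W    W    W    W
a=5:    W    W    W    W    W    W
a=6:    W    W    W    W    W    W
a=7:    L    L    L    W    W    W
a=8:    L    L    L    W    W    W
a=9:    W    W    W    L    L    L
Cells with no legal move (terminal, hence L): (0,0), (0,1), (0,2), (1,0), (1,1), (1,2).
The remaining L cells, each justified by listing all of its moves:
(2,3): moves to (0,3)(W), (2,0)(W); every one is W ⇒ L
(2,4): moves to (0,4)(W), (2,1)(W); every one is W ⇒ L
(2,5): moves to (0,5)(W), (2,2)(W); every one is W ⇒ L
(3,3): moves to (1,3)(W), (0,3)(W), (3,0)(W); every one is W ⇒ L
(3,4): moves to (1,4)(W), (0,4)(W), (3,1)(W); every one is W ⇒ L
(3,5): moves to (1,5)(W), (0,5)(W), (3,2)(W); every one is W ⇒ L
(7,0): moves to (5,0)(W), (4,0)(W), (2,0)(W); every one is W ⇒ L
(7,1): moves to (5,1)(W), (4,1)(W), (2,1)(W); every one is W ⇒ L
(7,2): moves to (5,2)(W), (4,2)(W), (2,2)(W); every one is W ⇒ L
(8,0): moves to (6,0)(W), (5,0)(W), (3,0)(W); every one is W ⇒ L
(8,1): moves to (6,1)(W), (5,1)(W), (3,1)(W); every one is W ⇒ L
(8,2): moves to (6,2)(W), (5,2)(W), (3,2)(W); every one is W ⇒ L
(9,3): moves to (7,3)(W), (6,3)(W), (4,3)(W), (9,0)(W); every one is W ⇒ L
(9,4): moves to (7,4)(W), (6,4)(W), (4,4)(W), (9,1)(W); every one is W ⇒ L
(9,5): moves to (7,5)(W), (6,5)(W), (4,5)(W), (9,2)(W); every one is W ⇒ L
Every other cell has at least one move into one of the L cells above, so it is W.
L cells per row: a=0: 3, a=1: 3, a=2: 3, a=3: 3, a=4: 0, a=5: 0, a=6: 0, a=7: 3, a=8: 3, a=9: 3; total 21.

21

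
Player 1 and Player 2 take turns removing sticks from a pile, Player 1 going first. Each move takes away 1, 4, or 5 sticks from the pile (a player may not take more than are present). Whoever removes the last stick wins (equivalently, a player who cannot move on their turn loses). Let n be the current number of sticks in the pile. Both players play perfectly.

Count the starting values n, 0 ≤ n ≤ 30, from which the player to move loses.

8

Work bottom-up. With no move the player to move loses. Otherwise the position is W if at least one move leads to an L position for the opponent, and L if every move leads to a W.
n=0: no move → L
n=1: →0(L), so W
n=2: →1(W) only, which is W, so L
n=3: →2(L), so W
n=4: →0(L), so W
n=5: →0(L), so W
n=6: →2(L), so W
n=7: →2(L), so W
n=8: →7(W), 4(W), 3(W) — all W, so L
n=9: →8(L), so W
n=10: →9(W), 6(W), 5(W) — all W, so L
n=11: →10(L), so W
n=12: →8(L), so W
n=13: →8(L), so W
n=14: →10(L), so W
n=15: →10(L), so W
n=16: →15(W), 12(W), 11(W) — all W, so L
n=17: →16(L), so W
n=18: →17(W), 14(W), 13(W) — all W, so L
n=19: →18(L), so W
n=20: →16(L), so W
n=21: →16(L), so W
n=22: →18(L), so W
n=23: →18(L), so W
n=24: →23(W), 20(W), 19(W) — all W, so L
n=25: →24(L), so W
n=26: →25(W), 22(W), 21(W) — all W, so L
n=27: →26(L), so W
n=28: →24(L), so W
n=29: →24(L), so W
n=30: →26(L), so W
L entries with 0 ≤ n ≤ 30: n = 0, 2, 8, 10, 16, 18, 24, 26; that makes 8.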